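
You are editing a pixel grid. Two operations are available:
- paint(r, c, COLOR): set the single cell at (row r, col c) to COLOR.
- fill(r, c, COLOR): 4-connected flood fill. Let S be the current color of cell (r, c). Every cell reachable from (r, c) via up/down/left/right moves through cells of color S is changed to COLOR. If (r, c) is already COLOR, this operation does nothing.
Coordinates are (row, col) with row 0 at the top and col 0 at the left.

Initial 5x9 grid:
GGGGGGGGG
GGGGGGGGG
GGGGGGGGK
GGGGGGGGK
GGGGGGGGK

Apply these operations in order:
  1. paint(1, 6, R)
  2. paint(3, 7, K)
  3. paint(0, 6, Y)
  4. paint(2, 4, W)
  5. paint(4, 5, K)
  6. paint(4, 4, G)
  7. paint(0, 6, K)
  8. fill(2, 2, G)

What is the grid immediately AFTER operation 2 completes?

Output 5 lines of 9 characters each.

After op 1 paint(1,6,R):
GGGGGGGGG
GGGGGGRGG
GGGGGGGGK
GGGGGGGGK
GGGGGGGGK
After op 2 paint(3,7,K):
GGGGGGGGG
GGGGGGRGG
GGGGGGGGK
GGGGGGGKK
GGGGGGGGK

Answer: GGGGGGGGG
GGGGGGRGG
GGGGGGGGK
GGGGGGGKK
GGGGGGGGK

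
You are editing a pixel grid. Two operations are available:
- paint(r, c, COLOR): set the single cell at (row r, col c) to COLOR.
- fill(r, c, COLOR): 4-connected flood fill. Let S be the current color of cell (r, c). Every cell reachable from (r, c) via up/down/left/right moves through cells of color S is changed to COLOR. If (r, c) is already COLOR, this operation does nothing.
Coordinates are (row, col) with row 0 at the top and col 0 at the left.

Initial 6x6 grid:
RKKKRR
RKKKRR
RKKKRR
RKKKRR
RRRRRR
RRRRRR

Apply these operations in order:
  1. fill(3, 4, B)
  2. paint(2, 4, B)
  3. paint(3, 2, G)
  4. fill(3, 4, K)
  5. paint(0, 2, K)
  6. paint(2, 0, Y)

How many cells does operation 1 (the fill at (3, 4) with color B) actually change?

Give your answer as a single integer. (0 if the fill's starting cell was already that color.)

Answer: 24

Derivation:
After op 1 fill(3,4,B) [24 cells changed]:
BKKKBB
BKKKBB
BKKKBB
BKKKBB
BBBBBB
BBBBBB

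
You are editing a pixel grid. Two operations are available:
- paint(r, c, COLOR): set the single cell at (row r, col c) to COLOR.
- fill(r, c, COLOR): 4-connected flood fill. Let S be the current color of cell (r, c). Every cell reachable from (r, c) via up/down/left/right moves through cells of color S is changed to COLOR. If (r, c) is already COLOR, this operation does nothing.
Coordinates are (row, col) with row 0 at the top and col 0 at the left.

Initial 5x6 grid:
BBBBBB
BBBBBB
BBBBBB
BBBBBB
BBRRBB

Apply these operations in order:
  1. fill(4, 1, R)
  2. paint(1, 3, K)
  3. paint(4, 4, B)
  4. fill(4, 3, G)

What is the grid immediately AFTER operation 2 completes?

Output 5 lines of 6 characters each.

After op 1 fill(4,1,R) [28 cells changed]:
RRRRRR
RRRRRR
RRRRRR
RRRRRR
RRRRRR
After op 2 paint(1,3,K):
RRRRRR
RRRKRR
RRRRRR
RRRRRR
RRRRRR

Answer: RRRRRR
RRRKRR
RRRRRR
RRRRRR
RRRRRR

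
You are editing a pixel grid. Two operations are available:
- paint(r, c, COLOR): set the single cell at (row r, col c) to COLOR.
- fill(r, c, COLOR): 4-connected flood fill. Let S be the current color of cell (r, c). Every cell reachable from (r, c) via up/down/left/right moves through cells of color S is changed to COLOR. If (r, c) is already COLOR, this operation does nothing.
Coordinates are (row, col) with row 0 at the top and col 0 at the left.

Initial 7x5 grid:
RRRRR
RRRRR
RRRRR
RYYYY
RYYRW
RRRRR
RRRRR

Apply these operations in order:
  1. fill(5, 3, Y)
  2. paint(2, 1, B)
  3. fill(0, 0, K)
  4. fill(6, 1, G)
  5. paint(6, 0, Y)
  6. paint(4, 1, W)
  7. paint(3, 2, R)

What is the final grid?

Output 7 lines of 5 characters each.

After op 1 fill(5,3,Y) [28 cells changed]:
YYYYY
YYYYY
YYYYY
YYYYY
YYYYW
YYYYY
YYYYY
After op 2 paint(2,1,B):
YYYYY
YYYYY
YBYYY
YYYYY
YYYYW
YYYYY
YYYYY
After op 3 fill(0,0,K) [33 cells changed]:
KKKKK
KKKKK
KBKKK
KKKKK
KKKKW
KKKKK
KKKKK
After op 4 fill(6,1,G) [33 cells changed]:
GGGGG
GGGGG
GBGGG
GGGGG
GGGGW
GGGGG
GGGGG
After op 5 paint(6,0,Y):
GGGGG
GGGGG
GBGGG
GGGGG
GGGGW
GGGGG
YGGGG
After op 6 paint(4,1,W):
GGGGG
GGGGG
GBGGG
GGGGG
GWGGW
GGGGG
YGGGG
After op 7 paint(3,2,R):
GGGGG
GGGGG
GBGGG
GGRGG
GWGGW
GGGGG
YGGGG

Answer: GGGGG
GGGGG
GBGGG
GGRGG
GWGGW
GGGGG
YGGGG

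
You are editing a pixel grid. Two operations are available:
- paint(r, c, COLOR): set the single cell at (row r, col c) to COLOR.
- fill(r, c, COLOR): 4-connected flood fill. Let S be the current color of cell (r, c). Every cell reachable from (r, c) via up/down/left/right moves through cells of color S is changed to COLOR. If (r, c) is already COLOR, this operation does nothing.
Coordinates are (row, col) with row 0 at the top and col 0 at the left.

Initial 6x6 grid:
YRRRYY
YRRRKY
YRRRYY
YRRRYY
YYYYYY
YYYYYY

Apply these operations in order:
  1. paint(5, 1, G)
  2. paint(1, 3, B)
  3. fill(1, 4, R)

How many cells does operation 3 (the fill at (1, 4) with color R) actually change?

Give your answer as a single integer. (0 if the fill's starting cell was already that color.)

Answer: 1

Derivation:
After op 1 paint(5,1,G):
YRRRYY
YRRRKY
YRRRYY
YRRRYY
YYYYYY
YGYYYY
After op 2 paint(1,3,B):
YRRRYY
YRRBKY
YRRRYY
YRRRYY
YYYYYY
YGYYYY
After op 3 fill(1,4,R) [1 cells changed]:
YRRRYY
YRRBRY
YRRRYY
YRRRYY
YYYYYY
YGYYYY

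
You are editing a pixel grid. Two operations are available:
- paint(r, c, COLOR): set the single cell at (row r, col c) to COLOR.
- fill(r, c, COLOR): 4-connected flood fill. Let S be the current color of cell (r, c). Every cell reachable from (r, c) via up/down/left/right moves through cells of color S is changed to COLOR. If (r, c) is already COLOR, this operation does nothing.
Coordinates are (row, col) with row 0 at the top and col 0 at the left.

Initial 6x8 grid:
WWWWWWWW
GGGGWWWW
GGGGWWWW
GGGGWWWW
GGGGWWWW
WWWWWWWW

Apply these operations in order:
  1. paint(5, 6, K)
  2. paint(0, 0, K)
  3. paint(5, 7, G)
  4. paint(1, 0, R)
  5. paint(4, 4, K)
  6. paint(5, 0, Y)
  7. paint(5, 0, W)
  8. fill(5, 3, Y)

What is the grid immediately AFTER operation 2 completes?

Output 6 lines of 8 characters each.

Answer: KWWWWWWW
GGGGWWWW
GGGGWWWW
GGGGWWWW
GGGGWWWW
WWWWWWKW

Derivation:
After op 1 paint(5,6,K):
WWWWWWWW
GGGGWWWW
GGGGWWWW
GGGGWWWW
GGGGWWWW
WWWWWWKW
After op 2 paint(0,0,K):
KWWWWWWW
GGGGWWWW
GGGGWWWW
GGGGWWWW
GGGGWWWW
WWWWWWKW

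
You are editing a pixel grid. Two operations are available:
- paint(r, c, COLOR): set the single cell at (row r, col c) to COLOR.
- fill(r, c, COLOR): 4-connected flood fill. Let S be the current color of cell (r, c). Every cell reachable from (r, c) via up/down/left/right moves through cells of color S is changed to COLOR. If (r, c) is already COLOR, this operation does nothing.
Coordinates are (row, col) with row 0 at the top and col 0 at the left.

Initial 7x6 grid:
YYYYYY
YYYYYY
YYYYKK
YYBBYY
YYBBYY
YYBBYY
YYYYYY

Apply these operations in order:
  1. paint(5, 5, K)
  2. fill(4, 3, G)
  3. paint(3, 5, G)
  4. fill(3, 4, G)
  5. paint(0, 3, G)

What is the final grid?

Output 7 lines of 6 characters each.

After op 1 paint(5,5,K):
YYYYYY
YYYYYY
YYYYKK
YYBBYY
YYBBYY
YYBBYK
YYYYYY
After op 2 fill(4,3,G) [6 cells changed]:
YYYYYY
YYYYYY
YYYYKK
YYGGYY
YYGGYY
YYGGYK
YYYYYY
After op 3 paint(3,5,G):
YYYYYY
YYYYYY
YYYYKK
YYGGYG
YYGGYY
YYGGYK
YYYYYY
After op 4 fill(3,4,G) [32 cells changed]:
GGGGGG
GGGGGG
GGGGKK
GGGGGG
GGGGGG
GGGGGK
GGGGGG
After op 5 paint(0,3,G):
GGGGGG
GGGGGG
GGGGKK
GGGGGG
GGGGGG
GGGGGK
GGGGGG

Answer: GGGGGG
GGGGGG
GGGGKK
GGGGGG
GGGGGG
GGGGGK
GGGGGG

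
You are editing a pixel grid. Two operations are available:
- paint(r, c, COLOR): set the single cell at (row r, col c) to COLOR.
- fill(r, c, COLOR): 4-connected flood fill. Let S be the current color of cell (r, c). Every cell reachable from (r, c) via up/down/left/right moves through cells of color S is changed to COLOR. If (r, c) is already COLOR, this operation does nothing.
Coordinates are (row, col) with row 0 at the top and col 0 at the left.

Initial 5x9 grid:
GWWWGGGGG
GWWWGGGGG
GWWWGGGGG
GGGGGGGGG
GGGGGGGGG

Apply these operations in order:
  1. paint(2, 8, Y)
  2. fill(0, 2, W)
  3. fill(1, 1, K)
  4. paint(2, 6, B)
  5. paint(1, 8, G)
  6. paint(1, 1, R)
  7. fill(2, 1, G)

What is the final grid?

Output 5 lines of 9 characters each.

Answer: GGGGGGGGG
GRGGGGGGG
GGGGGGBGY
GGGGGGGGG
GGGGGGGGG

Derivation:
After op 1 paint(2,8,Y):
GWWWGGGGG
GWWWGGGGG
GWWWGGGGY
GGGGGGGGG
GGGGGGGGG
After op 2 fill(0,2,W) [0 cells changed]:
GWWWGGGGG
GWWWGGGGG
GWWWGGGGY
GGGGGGGGG
GGGGGGGGG
After op 3 fill(1,1,K) [9 cells changed]:
GKKKGGGGG
GKKKGGGGG
GKKKGGGGY
GGGGGGGGG
GGGGGGGGG
After op 4 paint(2,6,B):
GKKKGGGGG
GKKKGGGGG
GKKKGGBGY
GGGGGGGGG
GGGGGGGGG
After op 5 paint(1,8,G):
GKKKGGGGG
GKKKGGGGG
GKKKGGBGY
GGGGGGGGG
GGGGGGGGG
After op 6 paint(1,1,R):
GKKKGGGGG
GRKKGGGGG
GKKKGGBGY
GGGGGGGGG
GGGGGGGGG
After op 7 fill(2,1,G) [8 cells changed]:
GGGGGGGGG
GRGGGGGGG
GGGGGGBGY
GGGGGGGGG
GGGGGGGGG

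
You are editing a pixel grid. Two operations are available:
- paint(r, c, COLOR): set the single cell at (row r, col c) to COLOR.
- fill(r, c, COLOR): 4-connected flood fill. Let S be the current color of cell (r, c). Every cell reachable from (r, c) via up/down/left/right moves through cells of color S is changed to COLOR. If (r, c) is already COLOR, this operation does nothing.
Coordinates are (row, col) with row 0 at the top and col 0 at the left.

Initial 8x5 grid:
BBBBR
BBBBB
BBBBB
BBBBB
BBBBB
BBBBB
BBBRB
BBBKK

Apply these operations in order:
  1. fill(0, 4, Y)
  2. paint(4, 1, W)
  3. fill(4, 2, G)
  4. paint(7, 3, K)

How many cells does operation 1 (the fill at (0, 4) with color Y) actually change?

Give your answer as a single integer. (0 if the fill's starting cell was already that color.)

After op 1 fill(0,4,Y) [1 cells changed]:
BBBBY
BBBBB
BBBBB
BBBBB
BBBBB
BBBBB
BBBRB
BBBKK

Answer: 1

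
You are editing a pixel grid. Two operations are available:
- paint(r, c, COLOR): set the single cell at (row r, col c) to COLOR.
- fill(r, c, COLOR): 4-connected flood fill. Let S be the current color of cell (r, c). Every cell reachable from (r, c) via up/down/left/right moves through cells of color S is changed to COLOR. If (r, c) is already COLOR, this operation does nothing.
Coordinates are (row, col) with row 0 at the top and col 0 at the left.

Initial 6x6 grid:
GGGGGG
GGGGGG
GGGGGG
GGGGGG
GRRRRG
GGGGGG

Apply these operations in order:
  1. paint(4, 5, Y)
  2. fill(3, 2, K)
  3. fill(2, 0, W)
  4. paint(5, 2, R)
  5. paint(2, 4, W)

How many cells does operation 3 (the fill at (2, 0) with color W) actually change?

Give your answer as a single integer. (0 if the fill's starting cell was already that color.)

Answer: 31

Derivation:
After op 1 paint(4,5,Y):
GGGGGG
GGGGGG
GGGGGG
GGGGGG
GRRRRY
GGGGGG
After op 2 fill(3,2,K) [31 cells changed]:
KKKKKK
KKKKKK
KKKKKK
KKKKKK
KRRRRY
KKKKKK
After op 3 fill(2,0,W) [31 cells changed]:
WWWWWW
WWWWWW
WWWWWW
WWWWWW
WRRRRY
WWWWWW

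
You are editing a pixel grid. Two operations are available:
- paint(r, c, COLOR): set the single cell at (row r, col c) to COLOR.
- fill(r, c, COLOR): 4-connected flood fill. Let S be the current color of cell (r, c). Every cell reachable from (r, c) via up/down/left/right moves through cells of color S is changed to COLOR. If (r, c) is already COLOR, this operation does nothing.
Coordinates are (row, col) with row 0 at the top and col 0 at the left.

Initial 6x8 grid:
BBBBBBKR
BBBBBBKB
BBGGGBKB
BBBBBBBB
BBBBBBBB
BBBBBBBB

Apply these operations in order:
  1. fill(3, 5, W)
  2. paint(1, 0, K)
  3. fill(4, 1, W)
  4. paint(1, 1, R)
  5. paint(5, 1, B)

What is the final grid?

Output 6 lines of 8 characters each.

Answer: WWWWWWKR
KRWWWWKW
WWGGGWKW
WWWWWWWW
WWWWWWWW
WBWWWWWW

Derivation:
After op 1 fill(3,5,W) [41 cells changed]:
WWWWWWKR
WWWWWWKW
WWGGGWKW
WWWWWWWW
WWWWWWWW
WWWWWWWW
After op 2 paint(1,0,K):
WWWWWWKR
KWWWWWKW
WWGGGWKW
WWWWWWWW
WWWWWWWW
WWWWWWWW
After op 3 fill(4,1,W) [0 cells changed]:
WWWWWWKR
KWWWWWKW
WWGGGWKW
WWWWWWWW
WWWWWWWW
WWWWWWWW
After op 4 paint(1,1,R):
WWWWWWKR
KRWWWWKW
WWGGGWKW
WWWWWWWW
WWWWWWWW
WWWWWWWW
After op 5 paint(5,1,B):
WWWWWWKR
KRWWWWKW
WWGGGWKW
WWWWWWWW
WWWWWWWW
WBWWWWWW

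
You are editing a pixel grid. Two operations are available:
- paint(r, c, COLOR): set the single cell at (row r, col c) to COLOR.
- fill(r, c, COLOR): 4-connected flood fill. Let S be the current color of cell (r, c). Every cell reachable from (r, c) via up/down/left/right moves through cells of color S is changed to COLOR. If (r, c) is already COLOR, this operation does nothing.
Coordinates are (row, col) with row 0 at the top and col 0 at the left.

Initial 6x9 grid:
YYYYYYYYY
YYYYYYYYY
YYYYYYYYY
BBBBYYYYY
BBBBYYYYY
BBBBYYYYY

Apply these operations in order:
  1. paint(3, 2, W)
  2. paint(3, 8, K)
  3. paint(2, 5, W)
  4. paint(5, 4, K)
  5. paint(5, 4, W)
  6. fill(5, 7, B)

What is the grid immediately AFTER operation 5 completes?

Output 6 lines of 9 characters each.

Answer: YYYYYYYYY
YYYYYYYYY
YYYYYWYYY
BBWBYYYYK
BBBBYYYYY
BBBBWYYYY

Derivation:
After op 1 paint(3,2,W):
YYYYYYYYY
YYYYYYYYY
YYYYYYYYY
BBWBYYYYY
BBBBYYYYY
BBBBYYYYY
After op 2 paint(3,8,K):
YYYYYYYYY
YYYYYYYYY
YYYYYYYYY
BBWBYYYYK
BBBBYYYYY
BBBBYYYYY
After op 3 paint(2,5,W):
YYYYYYYYY
YYYYYYYYY
YYYYYWYYY
BBWBYYYYK
BBBBYYYYY
BBBBYYYYY
After op 4 paint(5,4,K):
YYYYYYYYY
YYYYYYYYY
YYYYYWYYY
BBWBYYYYK
BBBBYYYYY
BBBBKYYYY
After op 5 paint(5,4,W):
YYYYYYYYY
YYYYYYYYY
YYYYYWYYY
BBWBYYYYK
BBBBYYYYY
BBBBWYYYY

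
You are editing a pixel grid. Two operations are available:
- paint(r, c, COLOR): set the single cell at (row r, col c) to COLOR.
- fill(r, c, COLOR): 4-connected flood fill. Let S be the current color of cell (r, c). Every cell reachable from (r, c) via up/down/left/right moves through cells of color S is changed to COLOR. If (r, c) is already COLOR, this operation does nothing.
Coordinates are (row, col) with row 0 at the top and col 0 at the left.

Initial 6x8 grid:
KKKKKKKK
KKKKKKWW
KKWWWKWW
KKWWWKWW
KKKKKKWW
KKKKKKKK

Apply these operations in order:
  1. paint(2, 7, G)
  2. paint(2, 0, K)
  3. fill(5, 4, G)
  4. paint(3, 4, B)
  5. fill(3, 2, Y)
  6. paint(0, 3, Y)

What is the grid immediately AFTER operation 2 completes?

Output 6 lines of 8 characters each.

Answer: KKKKKKKK
KKKKKKWW
KKWWWKWG
KKWWWKWW
KKKKKKWW
KKKKKKKK

Derivation:
After op 1 paint(2,7,G):
KKKKKKKK
KKKKKKWW
KKWWWKWG
KKWWWKWW
KKKKKKWW
KKKKKKKK
After op 2 paint(2,0,K):
KKKKKKKK
KKKKKKWW
KKWWWKWG
KKWWWKWW
KKKKKKWW
KKKKKKKK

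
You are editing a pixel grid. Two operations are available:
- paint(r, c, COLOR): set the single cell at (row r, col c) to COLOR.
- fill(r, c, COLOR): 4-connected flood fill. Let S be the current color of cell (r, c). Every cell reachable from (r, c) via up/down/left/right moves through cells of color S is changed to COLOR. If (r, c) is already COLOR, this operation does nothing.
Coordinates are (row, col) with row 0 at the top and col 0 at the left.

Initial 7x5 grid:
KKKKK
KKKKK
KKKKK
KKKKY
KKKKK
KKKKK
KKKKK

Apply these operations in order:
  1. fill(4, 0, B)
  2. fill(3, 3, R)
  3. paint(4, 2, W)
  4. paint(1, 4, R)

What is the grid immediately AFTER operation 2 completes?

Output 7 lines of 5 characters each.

Answer: RRRRR
RRRRR
RRRRR
RRRRY
RRRRR
RRRRR
RRRRR

Derivation:
After op 1 fill(4,0,B) [34 cells changed]:
BBBBB
BBBBB
BBBBB
BBBBY
BBBBB
BBBBB
BBBBB
After op 2 fill(3,3,R) [34 cells changed]:
RRRRR
RRRRR
RRRRR
RRRRY
RRRRR
RRRRR
RRRRR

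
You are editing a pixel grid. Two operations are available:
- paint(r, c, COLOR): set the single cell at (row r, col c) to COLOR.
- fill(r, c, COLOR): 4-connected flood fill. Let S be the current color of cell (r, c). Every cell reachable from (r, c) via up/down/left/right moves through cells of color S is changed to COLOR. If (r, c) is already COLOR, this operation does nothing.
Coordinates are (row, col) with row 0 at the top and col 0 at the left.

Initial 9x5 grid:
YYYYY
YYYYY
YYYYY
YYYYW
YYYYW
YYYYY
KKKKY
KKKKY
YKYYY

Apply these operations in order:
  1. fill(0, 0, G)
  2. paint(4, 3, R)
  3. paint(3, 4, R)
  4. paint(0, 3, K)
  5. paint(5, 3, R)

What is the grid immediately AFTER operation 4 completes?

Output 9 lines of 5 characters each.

After op 1 fill(0,0,G) [33 cells changed]:
GGGGG
GGGGG
GGGGG
GGGGW
GGGGW
GGGGG
KKKKG
KKKKG
YKGGG
After op 2 paint(4,3,R):
GGGGG
GGGGG
GGGGG
GGGGW
GGGRW
GGGGG
KKKKG
KKKKG
YKGGG
After op 3 paint(3,4,R):
GGGGG
GGGGG
GGGGG
GGGGR
GGGRW
GGGGG
KKKKG
KKKKG
YKGGG
After op 4 paint(0,3,K):
GGGKG
GGGGG
GGGGG
GGGGR
GGGRW
GGGGG
KKKKG
KKKKG
YKGGG

Answer: GGGKG
GGGGG
GGGGG
GGGGR
GGGRW
GGGGG
KKKKG
KKKKG
YKGGG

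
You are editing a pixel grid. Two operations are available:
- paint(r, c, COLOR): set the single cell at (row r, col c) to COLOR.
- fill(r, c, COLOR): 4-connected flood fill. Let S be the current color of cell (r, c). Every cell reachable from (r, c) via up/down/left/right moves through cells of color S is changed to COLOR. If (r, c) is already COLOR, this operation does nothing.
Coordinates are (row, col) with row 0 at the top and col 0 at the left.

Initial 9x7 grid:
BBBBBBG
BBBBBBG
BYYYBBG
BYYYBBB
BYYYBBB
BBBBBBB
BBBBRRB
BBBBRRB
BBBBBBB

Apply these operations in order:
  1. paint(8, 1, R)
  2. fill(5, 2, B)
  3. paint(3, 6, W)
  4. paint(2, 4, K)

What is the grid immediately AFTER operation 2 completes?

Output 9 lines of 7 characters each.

Answer: BBBBBBG
BBBBBBG
BYYYBBG
BYYYBBB
BYYYBBB
BBBBBBB
BBBBRRB
BBBBRRB
BRBBBBB

Derivation:
After op 1 paint(8,1,R):
BBBBBBG
BBBBBBG
BYYYBBG
BYYYBBB
BYYYBBB
BBBBBBB
BBBBRRB
BBBBRRB
BRBBBBB
After op 2 fill(5,2,B) [0 cells changed]:
BBBBBBG
BBBBBBG
BYYYBBG
BYYYBBB
BYYYBBB
BBBBBBB
BBBBRRB
BBBBRRB
BRBBBBB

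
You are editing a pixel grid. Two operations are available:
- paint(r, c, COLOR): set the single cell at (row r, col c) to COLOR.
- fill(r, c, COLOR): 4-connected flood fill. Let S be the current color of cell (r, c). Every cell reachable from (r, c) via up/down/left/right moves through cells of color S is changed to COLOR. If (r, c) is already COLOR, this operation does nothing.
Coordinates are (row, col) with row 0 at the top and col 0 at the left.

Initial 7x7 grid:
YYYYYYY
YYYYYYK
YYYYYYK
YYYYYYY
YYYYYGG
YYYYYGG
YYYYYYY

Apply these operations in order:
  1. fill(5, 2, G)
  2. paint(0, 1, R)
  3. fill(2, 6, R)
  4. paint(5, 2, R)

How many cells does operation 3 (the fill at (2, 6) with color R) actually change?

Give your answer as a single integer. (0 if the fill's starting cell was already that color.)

Answer: 2

Derivation:
After op 1 fill(5,2,G) [43 cells changed]:
GGGGGGG
GGGGGGK
GGGGGGK
GGGGGGG
GGGGGGG
GGGGGGG
GGGGGGG
After op 2 paint(0,1,R):
GRGGGGG
GGGGGGK
GGGGGGK
GGGGGGG
GGGGGGG
GGGGGGG
GGGGGGG
After op 3 fill(2,6,R) [2 cells changed]:
GRGGGGG
GGGGGGR
GGGGGGR
GGGGGGG
GGGGGGG
GGGGGGG
GGGGGGG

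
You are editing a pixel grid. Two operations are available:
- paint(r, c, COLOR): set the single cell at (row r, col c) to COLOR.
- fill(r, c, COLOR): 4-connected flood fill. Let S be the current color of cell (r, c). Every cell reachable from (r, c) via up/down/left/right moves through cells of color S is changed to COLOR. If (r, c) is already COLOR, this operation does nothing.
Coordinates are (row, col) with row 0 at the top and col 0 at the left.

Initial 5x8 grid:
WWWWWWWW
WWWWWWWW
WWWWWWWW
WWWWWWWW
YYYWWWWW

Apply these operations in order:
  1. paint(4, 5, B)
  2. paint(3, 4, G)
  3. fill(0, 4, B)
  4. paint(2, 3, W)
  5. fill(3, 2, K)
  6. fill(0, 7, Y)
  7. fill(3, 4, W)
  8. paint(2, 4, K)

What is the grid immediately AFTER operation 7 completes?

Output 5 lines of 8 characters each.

After op 1 paint(4,5,B):
WWWWWWWW
WWWWWWWW
WWWWWWWW
WWWWWWWW
YYYWWBWW
After op 2 paint(3,4,G):
WWWWWWWW
WWWWWWWW
WWWWWWWW
WWWWGWWW
YYYWWBWW
After op 3 fill(0,4,B) [35 cells changed]:
BBBBBBBB
BBBBBBBB
BBBBBBBB
BBBBGBBB
YYYBBBBB
After op 4 paint(2,3,W):
BBBBBBBB
BBBBBBBB
BBBWBBBB
BBBBGBBB
YYYBBBBB
After op 5 fill(3,2,K) [35 cells changed]:
KKKKKKKK
KKKKKKKK
KKKWKKKK
KKKKGKKK
YYYKKKKK
After op 6 fill(0,7,Y) [35 cells changed]:
YYYYYYYY
YYYYYYYY
YYYWYYYY
YYYYGYYY
YYYYYYYY
After op 7 fill(3,4,W) [1 cells changed]:
YYYYYYYY
YYYYYYYY
YYYWYYYY
YYYYWYYY
YYYYYYYY

Answer: YYYYYYYY
YYYYYYYY
YYYWYYYY
YYYYWYYY
YYYYYYYY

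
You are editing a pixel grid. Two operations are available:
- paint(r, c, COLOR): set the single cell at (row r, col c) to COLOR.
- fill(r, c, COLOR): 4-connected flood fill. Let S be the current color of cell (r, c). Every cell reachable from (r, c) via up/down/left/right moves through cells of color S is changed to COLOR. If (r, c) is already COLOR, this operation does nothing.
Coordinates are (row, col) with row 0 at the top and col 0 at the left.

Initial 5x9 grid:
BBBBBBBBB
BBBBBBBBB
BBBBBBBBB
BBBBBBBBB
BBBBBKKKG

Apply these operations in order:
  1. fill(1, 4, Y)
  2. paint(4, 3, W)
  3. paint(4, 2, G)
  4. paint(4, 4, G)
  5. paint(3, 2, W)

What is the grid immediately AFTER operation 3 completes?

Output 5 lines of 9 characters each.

Answer: YYYYYYYYY
YYYYYYYYY
YYYYYYYYY
YYYYYYYYY
YYGWYKKKG

Derivation:
After op 1 fill(1,4,Y) [41 cells changed]:
YYYYYYYYY
YYYYYYYYY
YYYYYYYYY
YYYYYYYYY
YYYYYKKKG
After op 2 paint(4,3,W):
YYYYYYYYY
YYYYYYYYY
YYYYYYYYY
YYYYYYYYY
YYYWYKKKG
After op 3 paint(4,2,G):
YYYYYYYYY
YYYYYYYYY
YYYYYYYYY
YYYYYYYYY
YYGWYKKKG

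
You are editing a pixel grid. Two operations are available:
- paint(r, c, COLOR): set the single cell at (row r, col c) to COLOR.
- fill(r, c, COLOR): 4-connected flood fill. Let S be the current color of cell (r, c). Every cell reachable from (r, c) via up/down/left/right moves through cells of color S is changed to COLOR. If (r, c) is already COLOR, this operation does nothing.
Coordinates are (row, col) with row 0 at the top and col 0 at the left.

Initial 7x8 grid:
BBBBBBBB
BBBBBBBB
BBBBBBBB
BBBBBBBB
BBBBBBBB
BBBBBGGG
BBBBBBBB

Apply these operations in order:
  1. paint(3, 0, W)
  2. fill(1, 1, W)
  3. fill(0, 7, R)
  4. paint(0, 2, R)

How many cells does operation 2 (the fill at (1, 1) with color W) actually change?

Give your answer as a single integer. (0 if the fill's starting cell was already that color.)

After op 1 paint(3,0,W):
BBBBBBBB
BBBBBBBB
BBBBBBBB
WBBBBBBB
BBBBBBBB
BBBBBGGG
BBBBBBBB
After op 2 fill(1,1,W) [52 cells changed]:
WWWWWWWW
WWWWWWWW
WWWWWWWW
WWWWWWWW
WWWWWWWW
WWWWWGGG
WWWWWWWW

Answer: 52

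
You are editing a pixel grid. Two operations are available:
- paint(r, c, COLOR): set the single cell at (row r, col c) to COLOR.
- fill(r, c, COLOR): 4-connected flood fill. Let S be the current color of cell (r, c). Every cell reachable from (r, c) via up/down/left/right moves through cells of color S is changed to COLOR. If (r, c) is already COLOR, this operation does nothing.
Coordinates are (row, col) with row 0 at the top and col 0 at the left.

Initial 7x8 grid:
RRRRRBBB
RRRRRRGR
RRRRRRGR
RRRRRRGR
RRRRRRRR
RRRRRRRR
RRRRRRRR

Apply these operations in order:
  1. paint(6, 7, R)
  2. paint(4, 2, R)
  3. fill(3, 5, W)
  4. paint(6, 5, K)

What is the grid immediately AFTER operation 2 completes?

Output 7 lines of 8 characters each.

After op 1 paint(6,7,R):
RRRRRBBB
RRRRRRGR
RRRRRRGR
RRRRRRGR
RRRRRRRR
RRRRRRRR
RRRRRRRR
After op 2 paint(4,2,R):
RRRRRBBB
RRRRRRGR
RRRRRRGR
RRRRRRGR
RRRRRRRR
RRRRRRRR
RRRRRRRR

Answer: RRRRRBBB
RRRRRRGR
RRRRRRGR
RRRRRRGR
RRRRRRRR
RRRRRRRR
RRRRRRRR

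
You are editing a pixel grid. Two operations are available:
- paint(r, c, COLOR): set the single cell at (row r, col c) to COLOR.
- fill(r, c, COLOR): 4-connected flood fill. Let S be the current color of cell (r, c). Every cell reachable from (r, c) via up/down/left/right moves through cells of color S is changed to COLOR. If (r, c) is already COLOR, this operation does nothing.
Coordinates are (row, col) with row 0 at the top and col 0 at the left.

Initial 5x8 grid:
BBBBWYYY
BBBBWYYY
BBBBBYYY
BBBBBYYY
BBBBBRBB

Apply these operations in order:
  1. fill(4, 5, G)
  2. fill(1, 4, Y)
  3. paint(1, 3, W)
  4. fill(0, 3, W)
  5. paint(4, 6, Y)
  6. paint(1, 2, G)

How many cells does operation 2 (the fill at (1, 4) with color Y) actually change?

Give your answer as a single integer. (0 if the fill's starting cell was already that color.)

After op 1 fill(4,5,G) [1 cells changed]:
BBBBWYYY
BBBBWYYY
BBBBBYYY
BBBBBYYY
BBBBBGBB
After op 2 fill(1,4,Y) [2 cells changed]:
BBBBYYYY
BBBBYYYY
BBBBBYYY
BBBBBYYY
BBBBBGBB

Answer: 2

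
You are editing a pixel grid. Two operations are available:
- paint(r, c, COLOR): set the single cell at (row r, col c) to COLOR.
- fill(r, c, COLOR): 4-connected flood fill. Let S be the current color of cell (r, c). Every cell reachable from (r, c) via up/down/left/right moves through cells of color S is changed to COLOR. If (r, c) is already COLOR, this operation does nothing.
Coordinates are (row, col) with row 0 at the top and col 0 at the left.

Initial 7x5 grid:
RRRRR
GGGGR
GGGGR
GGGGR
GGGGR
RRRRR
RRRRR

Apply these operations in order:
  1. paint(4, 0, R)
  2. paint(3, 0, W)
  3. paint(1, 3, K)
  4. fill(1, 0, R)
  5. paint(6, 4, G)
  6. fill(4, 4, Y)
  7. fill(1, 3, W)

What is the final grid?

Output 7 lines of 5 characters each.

After op 1 paint(4,0,R):
RRRRR
GGGGR
GGGGR
GGGGR
RGGGR
RRRRR
RRRRR
After op 2 paint(3,0,W):
RRRRR
GGGGR
GGGGR
WGGGR
RGGGR
RRRRR
RRRRR
After op 3 paint(1,3,K):
RRRRR
GGGKR
GGGGR
WGGGR
RGGGR
RRRRR
RRRRR
After op 4 fill(1,0,R) [13 cells changed]:
RRRRR
RRRKR
RRRRR
WRRRR
RRRRR
RRRRR
RRRRR
After op 5 paint(6,4,G):
RRRRR
RRRKR
RRRRR
WRRRR
RRRRR
RRRRR
RRRRG
After op 6 fill(4,4,Y) [32 cells changed]:
YYYYY
YYYKY
YYYYY
WYYYY
YYYYY
YYYYY
YYYYG
After op 7 fill(1,3,W) [1 cells changed]:
YYYYY
YYYWY
YYYYY
WYYYY
YYYYY
YYYYY
YYYYG

Answer: YYYYY
YYYWY
YYYYY
WYYYY
YYYYY
YYYYY
YYYYG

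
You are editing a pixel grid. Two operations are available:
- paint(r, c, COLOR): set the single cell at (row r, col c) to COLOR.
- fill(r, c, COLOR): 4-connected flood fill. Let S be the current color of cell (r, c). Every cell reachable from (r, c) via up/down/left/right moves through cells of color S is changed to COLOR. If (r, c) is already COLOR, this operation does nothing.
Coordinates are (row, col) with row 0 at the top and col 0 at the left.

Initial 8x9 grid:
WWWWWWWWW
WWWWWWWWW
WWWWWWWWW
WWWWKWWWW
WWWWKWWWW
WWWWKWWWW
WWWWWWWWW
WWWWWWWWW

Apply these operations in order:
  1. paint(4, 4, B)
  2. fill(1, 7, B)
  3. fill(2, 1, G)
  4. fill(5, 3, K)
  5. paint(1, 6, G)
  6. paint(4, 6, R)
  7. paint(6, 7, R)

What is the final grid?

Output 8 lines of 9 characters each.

After op 1 paint(4,4,B):
WWWWWWWWW
WWWWWWWWW
WWWWWWWWW
WWWWKWWWW
WWWWBWWWW
WWWWKWWWW
WWWWWWWWW
WWWWWWWWW
After op 2 fill(1,7,B) [69 cells changed]:
BBBBBBBBB
BBBBBBBBB
BBBBBBBBB
BBBBKBBBB
BBBBBBBBB
BBBBKBBBB
BBBBBBBBB
BBBBBBBBB
After op 3 fill(2,1,G) [70 cells changed]:
GGGGGGGGG
GGGGGGGGG
GGGGGGGGG
GGGGKGGGG
GGGGGGGGG
GGGGKGGGG
GGGGGGGGG
GGGGGGGGG
After op 4 fill(5,3,K) [70 cells changed]:
KKKKKKKKK
KKKKKKKKK
KKKKKKKKK
KKKKKKKKK
KKKKKKKKK
KKKKKKKKK
KKKKKKKKK
KKKKKKKKK
After op 5 paint(1,6,G):
KKKKKKKKK
KKKKKKGKK
KKKKKKKKK
KKKKKKKKK
KKKKKKKKK
KKKKKKKKK
KKKKKKKKK
KKKKKKKKK
After op 6 paint(4,6,R):
KKKKKKKKK
KKKKKKGKK
KKKKKKKKK
KKKKKKKKK
KKKKKKRKK
KKKKKKKKK
KKKKKKKKK
KKKKKKKKK
After op 7 paint(6,7,R):
KKKKKKKKK
KKKKKKGKK
KKKKKKKKK
KKKKKKKKK
KKKKKKRKK
KKKKKKKKK
KKKKKKKRK
KKKKKKKKK

Answer: KKKKKKKKK
KKKKKKGKK
KKKKKKKKK
KKKKKKKKK
KKKKKKRKK
KKKKKKKKK
KKKKKKKRK
KKKKKKKKK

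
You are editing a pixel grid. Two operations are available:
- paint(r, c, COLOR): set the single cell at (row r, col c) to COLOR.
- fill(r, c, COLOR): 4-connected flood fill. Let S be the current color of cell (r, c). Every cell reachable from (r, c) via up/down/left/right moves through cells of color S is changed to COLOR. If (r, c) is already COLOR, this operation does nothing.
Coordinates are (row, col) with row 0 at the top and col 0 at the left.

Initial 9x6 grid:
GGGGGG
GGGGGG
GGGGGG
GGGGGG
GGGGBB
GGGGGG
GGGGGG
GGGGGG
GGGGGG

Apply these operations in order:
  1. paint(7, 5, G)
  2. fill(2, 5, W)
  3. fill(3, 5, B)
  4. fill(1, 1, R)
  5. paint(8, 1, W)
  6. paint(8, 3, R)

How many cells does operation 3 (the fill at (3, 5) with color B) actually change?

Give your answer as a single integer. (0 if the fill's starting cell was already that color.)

After op 1 paint(7,5,G):
GGGGGG
GGGGGG
GGGGGG
GGGGGG
GGGGBB
GGGGGG
GGGGGG
GGGGGG
GGGGGG
After op 2 fill(2,5,W) [52 cells changed]:
WWWWWW
WWWWWW
WWWWWW
WWWWWW
WWWWBB
WWWWWW
WWWWWW
WWWWWW
WWWWWW
After op 3 fill(3,5,B) [52 cells changed]:
BBBBBB
BBBBBB
BBBBBB
BBBBBB
BBBBBB
BBBBBB
BBBBBB
BBBBBB
BBBBBB

Answer: 52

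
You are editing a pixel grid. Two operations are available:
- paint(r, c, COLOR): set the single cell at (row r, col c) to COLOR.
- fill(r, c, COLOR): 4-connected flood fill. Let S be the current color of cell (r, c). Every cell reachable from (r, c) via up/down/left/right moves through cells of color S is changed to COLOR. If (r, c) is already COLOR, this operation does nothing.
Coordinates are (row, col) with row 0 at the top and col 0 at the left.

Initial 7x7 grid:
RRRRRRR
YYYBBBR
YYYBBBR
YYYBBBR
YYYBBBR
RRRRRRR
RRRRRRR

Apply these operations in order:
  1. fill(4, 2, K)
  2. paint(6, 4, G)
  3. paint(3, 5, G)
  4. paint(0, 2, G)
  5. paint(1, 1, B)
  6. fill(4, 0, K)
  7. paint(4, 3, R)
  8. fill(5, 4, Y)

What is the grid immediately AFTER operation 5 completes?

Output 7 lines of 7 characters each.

Answer: RRGRRRR
KBKBBBR
KKKBBBR
KKKBBGR
KKKBBBR
RRRRRRR
RRRRGRR

Derivation:
After op 1 fill(4,2,K) [12 cells changed]:
RRRRRRR
KKKBBBR
KKKBBBR
KKKBBBR
KKKBBBR
RRRRRRR
RRRRRRR
After op 2 paint(6,4,G):
RRRRRRR
KKKBBBR
KKKBBBR
KKKBBBR
KKKBBBR
RRRRRRR
RRRRGRR
After op 3 paint(3,5,G):
RRRRRRR
KKKBBBR
KKKBBBR
KKKBBGR
KKKBBBR
RRRRRRR
RRRRGRR
After op 4 paint(0,2,G):
RRGRRRR
KKKBBBR
KKKBBBR
KKKBBGR
KKKBBBR
RRRRRRR
RRRRGRR
After op 5 paint(1,1,B):
RRGRRRR
KBKBBBR
KKKBBBR
KKKBBGR
KKKBBBR
RRRRRRR
RRRRGRR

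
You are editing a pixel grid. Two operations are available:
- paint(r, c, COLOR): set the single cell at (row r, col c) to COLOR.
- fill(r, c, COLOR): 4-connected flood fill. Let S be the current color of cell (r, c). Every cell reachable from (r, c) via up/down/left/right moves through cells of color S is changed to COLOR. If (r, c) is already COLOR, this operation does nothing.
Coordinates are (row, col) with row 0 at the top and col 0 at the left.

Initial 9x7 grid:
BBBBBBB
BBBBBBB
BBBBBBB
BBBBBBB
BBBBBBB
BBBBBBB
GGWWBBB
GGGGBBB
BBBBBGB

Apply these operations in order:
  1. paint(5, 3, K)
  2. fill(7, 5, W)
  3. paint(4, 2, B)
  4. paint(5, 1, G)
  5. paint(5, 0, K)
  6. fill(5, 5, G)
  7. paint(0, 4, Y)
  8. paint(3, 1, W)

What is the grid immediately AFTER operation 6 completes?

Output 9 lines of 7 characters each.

Answer: GGGGGGG
GGGGGGG
GGGGGGG
GGGGGGG
GGBGGGG
KGGKGGG
GGGGGGG
GGGGGGG
GGGGGGG

Derivation:
After op 1 paint(5,3,K):
BBBBBBB
BBBBBBB
BBBBBBB
BBBBBBB
BBBBBBB
BBBKBBB
GGWWBBB
GGGGBBB
BBBBBGB
After op 2 fill(7,5,W) [53 cells changed]:
WWWWWWW
WWWWWWW
WWWWWWW
WWWWWWW
WWWWWWW
WWWKWWW
GGWWWWW
GGGGWWW
WWWWWGW
After op 3 paint(4,2,B):
WWWWWWW
WWWWWWW
WWWWWWW
WWWWWWW
WWBWWWW
WWWKWWW
GGWWWWW
GGGGWWW
WWWWWGW
After op 4 paint(5,1,G):
WWWWWWW
WWWWWWW
WWWWWWW
WWWWWWW
WWBWWWW
WGWKWWW
GGWWWWW
GGGGWWW
WWWWWGW
After op 5 paint(5,0,K):
WWWWWWW
WWWWWWW
WWWWWWW
WWWWWWW
WWBWWWW
KGWKWWW
GGWWWWW
GGGGWWW
WWWWWGW
After op 6 fill(5,5,G) [52 cells changed]:
GGGGGGG
GGGGGGG
GGGGGGG
GGGGGGG
GGBGGGG
KGGKGGG
GGGGGGG
GGGGGGG
GGGGGGG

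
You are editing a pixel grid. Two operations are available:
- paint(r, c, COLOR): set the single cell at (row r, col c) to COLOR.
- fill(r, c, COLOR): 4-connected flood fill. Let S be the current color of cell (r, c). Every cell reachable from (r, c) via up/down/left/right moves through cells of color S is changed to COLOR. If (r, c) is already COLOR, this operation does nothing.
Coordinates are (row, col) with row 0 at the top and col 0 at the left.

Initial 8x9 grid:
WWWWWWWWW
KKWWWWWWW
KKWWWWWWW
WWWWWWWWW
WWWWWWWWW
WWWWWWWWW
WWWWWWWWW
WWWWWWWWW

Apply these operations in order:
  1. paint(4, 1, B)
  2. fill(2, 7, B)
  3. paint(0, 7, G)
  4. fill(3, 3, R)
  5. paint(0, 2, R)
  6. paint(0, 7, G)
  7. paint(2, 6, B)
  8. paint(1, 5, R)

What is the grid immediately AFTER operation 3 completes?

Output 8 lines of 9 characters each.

After op 1 paint(4,1,B):
WWWWWWWWW
KKWWWWWWW
KKWWWWWWW
WWWWWWWWW
WBWWWWWWW
WWWWWWWWW
WWWWWWWWW
WWWWWWWWW
After op 2 fill(2,7,B) [67 cells changed]:
BBBBBBBBB
KKBBBBBBB
KKBBBBBBB
BBBBBBBBB
BBBBBBBBB
BBBBBBBBB
BBBBBBBBB
BBBBBBBBB
After op 3 paint(0,7,G):
BBBBBBBGB
KKBBBBBBB
KKBBBBBBB
BBBBBBBBB
BBBBBBBBB
BBBBBBBBB
BBBBBBBBB
BBBBBBBBB

Answer: BBBBBBBGB
KKBBBBBBB
KKBBBBBBB
BBBBBBBBB
BBBBBBBBB
BBBBBBBBB
BBBBBBBBB
BBBBBBBBB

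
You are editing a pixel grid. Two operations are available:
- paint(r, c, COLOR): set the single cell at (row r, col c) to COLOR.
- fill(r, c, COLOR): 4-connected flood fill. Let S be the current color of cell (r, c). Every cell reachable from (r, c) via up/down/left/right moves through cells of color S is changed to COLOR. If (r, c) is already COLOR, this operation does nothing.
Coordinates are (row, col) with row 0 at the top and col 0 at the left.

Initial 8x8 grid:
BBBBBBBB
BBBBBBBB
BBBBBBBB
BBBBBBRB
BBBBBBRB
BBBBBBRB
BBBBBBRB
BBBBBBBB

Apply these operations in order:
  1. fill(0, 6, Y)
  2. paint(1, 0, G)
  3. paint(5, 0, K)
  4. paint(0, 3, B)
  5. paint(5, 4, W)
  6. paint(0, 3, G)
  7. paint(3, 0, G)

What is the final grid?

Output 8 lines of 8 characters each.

After op 1 fill(0,6,Y) [60 cells changed]:
YYYYYYYY
YYYYYYYY
YYYYYYYY
YYYYYYRY
YYYYYYRY
YYYYYYRY
YYYYYYRY
YYYYYYYY
After op 2 paint(1,0,G):
YYYYYYYY
GYYYYYYY
YYYYYYYY
YYYYYYRY
YYYYYYRY
YYYYYYRY
YYYYYYRY
YYYYYYYY
After op 3 paint(5,0,K):
YYYYYYYY
GYYYYYYY
YYYYYYYY
YYYYYYRY
YYYYYYRY
KYYYYYRY
YYYYYYRY
YYYYYYYY
After op 4 paint(0,3,B):
YYYBYYYY
GYYYYYYY
YYYYYYYY
YYYYYYRY
YYYYYYRY
KYYYYYRY
YYYYYYRY
YYYYYYYY
After op 5 paint(5,4,W):
YYYBYYYY
GYYYYYYY
YYYYYYYY
YYYYYYRY
YYYYYYRY
KYYYWYRY
YYYYYYRY
YYYYYYYY
After op 6 paint(0,3,G):
YYYGYYYY
GYYYYYYY
YYYYYYYY
YYYYYYRY
YYYYYYRY
KYYYWYRY
YYYYYYRY
YYYYYYYY
After op 7 paint(3,0,G):
YYYGYYYY
GYYYYYYY
YYYYYYYY
GYYYYYRY
YYYYYYRY
KYYYWYRY
YYYYYYRY
YYYYYYYY

Answer: YYYGYYYY
GYYYYYYY
YYYYYYYY
GYYYYYRY
YYYYYYRY
KYYYWYRY
YYYYYYRY
YYYYYYYY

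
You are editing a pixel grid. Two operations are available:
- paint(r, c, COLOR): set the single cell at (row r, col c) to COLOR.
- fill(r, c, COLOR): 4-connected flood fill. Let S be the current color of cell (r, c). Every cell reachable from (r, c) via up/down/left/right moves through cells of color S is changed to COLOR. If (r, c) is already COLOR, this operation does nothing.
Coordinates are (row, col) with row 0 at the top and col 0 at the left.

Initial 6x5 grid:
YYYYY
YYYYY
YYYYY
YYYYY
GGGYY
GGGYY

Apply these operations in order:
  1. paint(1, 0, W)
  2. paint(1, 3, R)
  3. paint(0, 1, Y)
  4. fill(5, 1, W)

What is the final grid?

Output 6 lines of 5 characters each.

Answer: YYYYY
WYYRY
YYYYY
YYYYY
WWWYY
WWWYY

Derivation:
After op 1 paint(1,0,W):
YYYYY
WYYYY
YYYYY
YYYYY
GGGYY
GGGYY
After op 2 paint(1,3,R):
YYYYY
WYYRY
YYYYY
YYYYY
GGGYY
GGGYY
After op 3 paint(0,1,Y):
YYYYY
WYYRY
YYYYY
YYYYY
GGGYY
GGGYY
After op 4 fill(5,1,W) [6 cells changed]:
YYYYY
WYYRY
YYYYY
YYYYY
WWWYY
WWWYY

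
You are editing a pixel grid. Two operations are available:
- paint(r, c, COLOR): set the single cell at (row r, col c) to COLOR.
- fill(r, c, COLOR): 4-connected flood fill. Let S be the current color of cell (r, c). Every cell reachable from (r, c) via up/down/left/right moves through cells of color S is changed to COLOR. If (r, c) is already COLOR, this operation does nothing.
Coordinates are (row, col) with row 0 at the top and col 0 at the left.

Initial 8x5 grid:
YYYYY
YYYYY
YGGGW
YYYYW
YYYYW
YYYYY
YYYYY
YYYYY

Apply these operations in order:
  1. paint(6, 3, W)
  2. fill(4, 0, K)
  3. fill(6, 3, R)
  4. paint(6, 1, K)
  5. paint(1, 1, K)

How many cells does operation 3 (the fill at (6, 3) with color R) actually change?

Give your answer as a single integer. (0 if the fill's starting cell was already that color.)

After op 1 paint(6,3,W):
YYYYY
YYYYY
YGGGW
YYYYW
YYYYW
YYYYY
YYYWY
YYYYY
After op 2 fill(4,0,K) [33 cells changed]:
KKKKK
KKKKK
KGGGW
KKKKW
KKKKW
KKKKK
KKKWK
KKKKK
After op 3 fill(6,3,R) [1 cells changed]:
KKKKK
KKKKK
KGGGW
KKKKW
KKKKW
KKKKK
KKKRK
KKKKK

Answer: 1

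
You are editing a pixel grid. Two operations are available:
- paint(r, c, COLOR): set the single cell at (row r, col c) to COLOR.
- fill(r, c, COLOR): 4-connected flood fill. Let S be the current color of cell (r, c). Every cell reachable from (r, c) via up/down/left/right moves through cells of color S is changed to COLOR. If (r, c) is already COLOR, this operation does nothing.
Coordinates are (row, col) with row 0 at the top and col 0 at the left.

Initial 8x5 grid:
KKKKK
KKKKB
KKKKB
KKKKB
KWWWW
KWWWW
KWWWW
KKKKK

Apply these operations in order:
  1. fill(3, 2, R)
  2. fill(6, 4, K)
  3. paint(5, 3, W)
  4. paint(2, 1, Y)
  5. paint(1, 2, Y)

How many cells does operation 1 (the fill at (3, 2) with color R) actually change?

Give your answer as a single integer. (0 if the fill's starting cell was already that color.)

After op 1 fill(3,2,R) [25 cells changed]:
RRRRR
RRRRB
RRRRB
RRRRB
RWWWW
RWWWW
RWWWW
RRRRR

Answer: 25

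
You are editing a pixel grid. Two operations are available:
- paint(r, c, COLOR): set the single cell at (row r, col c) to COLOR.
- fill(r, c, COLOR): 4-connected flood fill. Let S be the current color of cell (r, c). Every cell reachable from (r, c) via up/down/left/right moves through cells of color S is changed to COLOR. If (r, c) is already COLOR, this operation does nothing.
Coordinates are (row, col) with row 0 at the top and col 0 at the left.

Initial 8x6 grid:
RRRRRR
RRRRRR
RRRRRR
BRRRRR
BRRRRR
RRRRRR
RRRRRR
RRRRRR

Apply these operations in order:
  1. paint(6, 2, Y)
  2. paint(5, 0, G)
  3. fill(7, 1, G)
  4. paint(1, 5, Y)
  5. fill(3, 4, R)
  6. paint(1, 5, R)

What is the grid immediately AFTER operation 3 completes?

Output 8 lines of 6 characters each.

Answer: GGGGGG
GGGGGG
GGGGGG
BGGGGG
BGGGGG
GGGGGG
GGYGGG
GGGGGG

Derivation:
After op 1 paint(6,2,Y):
RRRRRR
RRRRRR
RRRRRR
BRRRRR
BRRRRR
RRRRRR
RRYRRR
RRRRRR
After op 2 paint(5,0,G):
RRRRRR
RRRRRR
RRRRRR
BRRRRR
BRRRRR
GRRRRR
RRYRRR
RRRRRR
After op 3 fill(7,1,G) [44 cells changed]:
GGGGGG
GGGGGG
GGGGGG
BGGGGG
BGGGGG
GGGGGG
GGYGGG
GGGGGG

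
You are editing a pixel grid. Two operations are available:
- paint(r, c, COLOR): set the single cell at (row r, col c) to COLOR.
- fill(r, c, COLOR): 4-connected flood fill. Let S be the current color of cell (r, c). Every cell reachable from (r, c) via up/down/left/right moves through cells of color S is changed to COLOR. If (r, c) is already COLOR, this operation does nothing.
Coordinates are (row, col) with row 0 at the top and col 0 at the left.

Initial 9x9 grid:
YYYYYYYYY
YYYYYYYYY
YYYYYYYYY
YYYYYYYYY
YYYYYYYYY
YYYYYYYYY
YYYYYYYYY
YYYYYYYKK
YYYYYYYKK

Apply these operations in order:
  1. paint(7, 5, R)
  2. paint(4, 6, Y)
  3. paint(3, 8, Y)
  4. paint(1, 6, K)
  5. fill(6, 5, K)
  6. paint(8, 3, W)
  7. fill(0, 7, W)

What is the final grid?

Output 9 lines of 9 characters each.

After op 1 paint(7,5,R):
YYYYYYYYY
YYYYYYYYY
YYYYYYYYY
YYYYYYYYY
YYYYYYYYY
YYYYYYYYY
YYYYYYYYY
YYYYYRYKK
YYYYYYYKK
After op 2 paint(4,6,Y):
YYYYYYYYY
YYYYYYYYY
YYYYYYYYY
YYYYYYYYY
YYYYYYYYY
YYYYYYYYY
YYYYYYYYY
YYYYYRYKK
YYYYYYYKK
After op 3 paint(3,8,Y):
YYYYYYYYY
YYYYYYYYY
YYYYYYYYY
YYYYYYYYY
YYYYYYYYY
YYYYYYYYY
YYYYYYYYY
YYYYYRYKK
YYYYYYYKK
After op 4 paint(1,6,K):
YYYYYYYYY
YYYYYYKYY
YYYYYYYYY
YYYYYYYYY
YYYYYYYYY
YYYYYYYYY
YYYYYYYYY
YYYYYRYKK
YYYYYYYKK
After op 5 fill(6,5,K) [75 cells changed]:
KKKKKKKKK
KKKKKKKKK
KKKKKKKKK
KKKKKKKKK
KKKKKKKKK
KKKKKKKKK
KKKKKKKKK
KKKKKRKKK
KKKKKKKKK
After op 6 paint(8,3,W):
KKKKKKKKK
KKKKKKKKK
KKKKKKKKK
KKKKKKKKK
KKKKKKKKK
KKKKKKKKK
KKKKKKKKK
KKKKKRKKK
KKKWKKKKK
After op 7 fill(0,7,W) [79 cells changed]:
WWWWWWWWW
WWWWWWWWW
WWWWWWWWW
WWWWWWWWW
WWWWWWWWW
WWWWWWWWW
WWWWWWWWW
WWWWWRWWW
WWWWWWWWW

Answer: WWWWWWWWW
WWWWWWWWW
WWWWWWWWW
WWWWWWWWW
WWWWWWWWW
WWWWWWWWW
WWWWWWWWW
WWWWWRWWW
WWWWWWWWW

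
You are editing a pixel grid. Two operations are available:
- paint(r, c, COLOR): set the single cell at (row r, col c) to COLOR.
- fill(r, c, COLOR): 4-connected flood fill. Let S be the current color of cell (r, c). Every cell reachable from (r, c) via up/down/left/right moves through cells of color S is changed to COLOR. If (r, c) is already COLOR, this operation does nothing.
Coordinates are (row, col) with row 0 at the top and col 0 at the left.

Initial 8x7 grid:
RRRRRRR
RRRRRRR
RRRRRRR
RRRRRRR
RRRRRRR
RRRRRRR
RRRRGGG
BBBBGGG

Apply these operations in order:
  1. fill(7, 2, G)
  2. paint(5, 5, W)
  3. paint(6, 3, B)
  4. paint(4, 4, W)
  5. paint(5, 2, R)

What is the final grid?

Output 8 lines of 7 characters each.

After op 1 fill(7,2,G) [4 cells changed]:
RRRRRRR
RRRRRRR
RRRRRRR
RRRRRRR
RRRRRRR
RRRRRRR
RRRRGGG
GGGGGGG
After op 2 paint(5,5,W):
RRRRRRR
RRRRRRR
RRRRRRR
RRRRRRR
RRRRRRR
RRRRRWR
RRRRGGG
GGGGGGG
After op 3 paint(6,3,B):
RRRRRRR
RRRRRRR
RRRRRRR
RRRRRRR
RRRRRRR
RRRRRWR
RRRBGGG
GGGGGGG
After op 4 paint(4,4,W):
RRRRRRR
RRRRRRR
RRRRRRR
RRRRRRR
RRRRWRR
RRRRRWR
RRRBGGG
GGGGGGG
After op 5 paint(5,2,R):
RRRRRRR
RRRRRRR
RRRRRRR
RRRRRRR
RRRRWRR
RRRRRWR
RRRBGGG
GGGGGGG

Answer: RRRRRRR
RRRRRRR
RRRRRRR
RRRRRRR
RRRRWRR
RRRRRWR
RRRBGGG
GGGGGGG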